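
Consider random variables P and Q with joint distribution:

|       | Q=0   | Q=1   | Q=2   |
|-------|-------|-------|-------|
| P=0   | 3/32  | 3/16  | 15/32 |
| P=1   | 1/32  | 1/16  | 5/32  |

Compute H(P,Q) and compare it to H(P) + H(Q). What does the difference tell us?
Marginal P(P) (row sums):
  P(P=0) = 3/32 + 3/16 + 15/32 = 3/4
  P(P=1) = 1/32 + 1/16 + 5/32 = 1/4
Marginal P(Q) (column sums):
  P(Q=0) = 3/32 + 1/32 = 1/8
  P(Q=1) = 3/16 + 1/16 = 1/4
  P(Q=2) = 15/32 + 5/32 = 5/8

H(P,Q) = -[(3/32)·log₂(3/32) + (3/16)·log₂(3/16) + (15/32)·log₂(15/32) + (1/32)·log₂(1/32) + (1/16)·log₂(1/16) + (5/32)·log₂(5/32)]
  = 0.3202 + 0.4528 + 0.5124 + 0.1563 + 0.2500 + 0.4184
  = 2.1101 bits
H(P) = -[(3/4)·log₂(3/4) + (1/4)·log₂(1/4)]
  = 0.3113 + 0.5000
  = 0.8113 bits
H(Q) = -[(1/8)·log₂(1/8) + (1/4)·log₂(1/4) + (5/8)·log₂(5/8)]
  = 0.3750 + 0.5000 + 0.4238
  = 1.2988 bits

H(P) + H(Q) = 0.8113 + 1.2988 = 2.1101 bits
Difference: H(P) + H(Q) - H(P,Q) = 2.1101 - 2.1101 = 0.0000 bits = I(P;Q)

The difference is the mutual information; it is 0 here, so P and Q are independent (the joint entropy equals the sum of the marginal entropies).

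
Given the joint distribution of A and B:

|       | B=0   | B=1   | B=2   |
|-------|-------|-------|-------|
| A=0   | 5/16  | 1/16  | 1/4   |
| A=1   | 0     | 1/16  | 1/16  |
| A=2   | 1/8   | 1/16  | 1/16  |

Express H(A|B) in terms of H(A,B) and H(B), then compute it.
H(A|B) = H(A,B) - H(B)

Marginal P(B) (column sums):
  P(B=0) = 5/16 + 0 + 1/8 = 7/16
  P(B=1) = 1/16 + 1/16 + 1/16 = 3/16
  P(B=2) = 1/4 + 1/16 + 1/16 = 3/8

H(A,B) = -[(5/16)·log₂(5/16) + (1/16)·log₂(1/16) + (1/4)·log₂(1/4) + (1/16)·log₂(1/16) + (1/16)·log₂(1/16) + (1/8)·log₂(1/8) + (1/16)·log₂(1/16) + (1/16)·log₂(1/16)]
  = 0.5244 + 0.2500 + 0.5000 + 0.2500 + 0.2500 + 0.3750 + 0.2500 + 0.2500
  = 2.6494 bits
H(B) = -[(7/16)·log₂(7/16) + (3/16)·log₂(3/16) + (3/8)·log₂(3/8)]
  = 0.5218 + 0.4528 + 0.5306
  = 1.5052 bits

H(A|B) = 2.6494 - 1.5052 = 1.1442 bits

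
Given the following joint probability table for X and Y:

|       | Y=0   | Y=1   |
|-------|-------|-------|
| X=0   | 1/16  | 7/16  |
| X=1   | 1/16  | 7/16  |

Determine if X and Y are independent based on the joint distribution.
Marginal P(X) (row sums):
  P(X=0) = 1/16 + 7/16 = 1/2
  P(X=1) = 1/16 + 7/16 = 1/2
Marginal P(Y) (column sums):
  P(Y=0) = 1/16 + 1/16 = 1/8
  P(Y=1) = 7/16 + 7/16 = 7/8

X and Y are independent iff P(X=i,Y=j) = P(X=i)·P(Y=j) for every cell.
  P(X=0)·P(Y=0) = 1/2 × 1/8 = 1/16 = P(X=0,Y=0) ✓
  P(X=0)·P(Y=1) = 1/2 × 7/8 = 7/16 = P(X=0,Y=1) ✓
  P(X=1)·P(Y=0) = 1/2 × 1/8 = 1/16 = P(X=1,Y=0) ✓
  P(X=1)·P(Y=1) = 1/2 × 7/8 = 7/16 = P(X=1,Y=1) ✓

Yes, X and Y are independent: every cell factors, so I(X;Y) = 0 bits.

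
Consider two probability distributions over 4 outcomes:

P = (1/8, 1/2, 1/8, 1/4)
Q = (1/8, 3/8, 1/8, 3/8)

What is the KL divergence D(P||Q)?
D(P||Q) = Σ P(i) log₂(P(i)/Q(i))
  i=0: (1/8) × log₂((1/8)/(1/8)) = (1/8) × log₂(1) = 0.0000
  i=1: (1/2) × log₂((1/2)/(3/8)) = (1/2) × log₂(4/3) = 0.2075
  i=2: (1/8) × log₂((1/8)/(1/8)) = (1/8) × log₂(1) = 0.0000
  i=3: (1/4) × log₂((1/4)/(3/8)) = (1/4) × log₂(2/3) = -0.1462
D(P||Q) = 0.0000 + 0.2075 + 0.0000 - 0.1462
  = 0.0613 bits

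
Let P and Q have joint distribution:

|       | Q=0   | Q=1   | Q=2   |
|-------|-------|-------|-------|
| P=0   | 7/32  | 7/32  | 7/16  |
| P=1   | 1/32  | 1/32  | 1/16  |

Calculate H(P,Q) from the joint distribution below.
H(P,Q) = -Σ P(P,Q) log₂ P(P,Q), summed over the non-zero cells:
H(P,Q) = -[(7/32)·log₂(7/32) + (7/32)·log₂(7/32) + (7/16)·log₂(7/16) + (1/32)·log₂(1/32) + (1/32)·log₂(1/32) + (1/16)·log₂(1/16)]
  = 0.4796 + 0.4796 + 0.5218 + 0.1563 + 0.1563 + 0.2500
  = 2.0436 bits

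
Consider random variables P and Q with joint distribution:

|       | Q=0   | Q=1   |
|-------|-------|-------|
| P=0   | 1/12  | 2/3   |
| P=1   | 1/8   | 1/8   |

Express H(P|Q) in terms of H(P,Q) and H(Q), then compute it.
H(P|Q) = H(P,Q) - H(Q)

Marginal P(Q) (column sums):
  P(Q=0) = 1/12 + 1/8 = 5/24
  P(Q=1) = 2/3 + 1/8 = 19/24

H(P,Q) = -[(1/12)·log₂(1/12) + (2/3)·log₂(2/3) + (1/8)·log₂(1/8) + (1/8)·log₂(1/8)]
  = 0.2987 + 0.3900 + 0.3750 + 0.3750
  = 1.4387 bits
H(Q) = -[(5/24)·log₂(5/24) + (19/24)·log₂(19/24)]
  = 0.4715 + 0.2668
  = 0.7383 bits

H(P|Q) = 1.4387 - 0.7383 = 0.7004 bits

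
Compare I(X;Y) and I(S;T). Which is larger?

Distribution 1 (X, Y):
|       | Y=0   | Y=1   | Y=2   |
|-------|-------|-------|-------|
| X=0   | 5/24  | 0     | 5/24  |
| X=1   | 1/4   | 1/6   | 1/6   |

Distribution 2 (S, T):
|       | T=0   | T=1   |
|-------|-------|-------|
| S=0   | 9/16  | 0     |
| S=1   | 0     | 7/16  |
Distribution 1 (X, Y):
Marginal P(X) (row sums):
  P(X=0) = 5/24 + 0 + 5/24 = 5/12
  P(X=1) = 1/4 + 1/6 + 1/6 = 7/12
Marginal P(Y) (column sums):
  P(Y=0) = 5/24 + 1/4 = 11/24
  P(Y=1) = 0 + 1/6 = 1/6
  P(Y=2) = 5/24 + 1/6 = 3/8

H(X) = -[(5/12)·log₂(5/12) + (7/12)·log₂(7/12)]
  = 0.5263 + 0.4536
  = 0.9799 bits
H(Y) = -[(11/24)·log₂(11/24) + (1/6)·log₂(1/6) + (3/8)·log₂(3/8)]
  = 0.5159 + 0.4308 + 0.5306
  = 1.4773 bits
H(X,Y) = -[(5/24)·log₂(5/24) + (5/24)·log₂(5/24) + (1/4)·log₂(1/4) + (1/6)·log₂(1/6) + (1/6)·log₂(1/6)]
  = 0.4715 + 0.4715 + 0.5000 + 0.4308 + 0.4308
  = 2.3046 bits

I(X;Y) = H(X) + H(Y) - H(X,Y)
  = 0.9799 + 1.4773 - 2.3046
  = 0.1526 bits

Distribution 2 (S, T):
Marginal P(S) (row sums):
  P(S=0) = 9/16 + 0 = 9/16
  P(S=1) = 0 + 7/16 = 7/16
Marginal P(T) (column sums):
  P(T=0) = 9/16 + 0 = 9/16
  P(T=1) = 0 + 7/16 = 7/16

H(S) = -[(9/16)·log₂(9/16) + (7/16)·log₂(7/16)]
  = 0.4669 + 0.5218
  = 0.9887 bits
H(T) = -[(9/16)·log₂(9/16) + (7/16)·log₂(7/16)]
  = 0.4669 + 0.5218
  = 0.9887 bits
H(S,T) = -[(9/16)·log₂(9/16) + (7/16)·log₂(7/16)]
  = 0.4669 + 0.5218
  = 0.9887 bits

I(S;T) = H(S) + H(T) - H(S,T)
  = 0.9887 + 0.9887 - 0.9887
  = 0.9887 bits

I(S;T) = 0.9887 bits > I(X;Y) = 0.1526 bits, so (S, T) has the higher mutual information (stronger dependence).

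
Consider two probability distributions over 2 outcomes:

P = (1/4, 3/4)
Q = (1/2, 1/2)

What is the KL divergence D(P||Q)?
D(P||Q) = Σ P(i) log₂(P(i)/Q(i))
  i=0: (1/4) × log₂((1/4)/(1/2)) = (1/4) × log₂(1/2) = -0.2500
  i=1: (3/4) × log₂((3/4)/(1/2)) = (3/4) × log₂(3/2) = 0.4387
D(P||Q) = -0.2500 + 0.4387
  = 0.1887 bits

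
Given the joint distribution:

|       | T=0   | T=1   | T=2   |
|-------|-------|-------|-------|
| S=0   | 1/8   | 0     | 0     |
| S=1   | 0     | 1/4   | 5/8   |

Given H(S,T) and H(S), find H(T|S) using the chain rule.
From the chain rule: H(S,T) = H(S) + H(T|S)
Therefore: H(T|S) = H(S,T) - H(S)

H(S,T) = -[(1/8)·log₂(1/8) + (1/4)·log₂(1/4) + (5/8)·log₂(5/8)]
  = 0.3750 + 0.5000 + 0.4238
  = 1.2988 bits
Marginal P(S) (row sums):
  P(S=0) = 1/8 + 0 + 0 = 1/8
  P(S=1) = 0 + 1/4 + 5/8 = 7/8
H(S) = -[(1/8)·log₂(1/8) + (7/8)·log₂(7/8)]
  = 0.3750 + 0.1686
  = 0.5436 bits

H(T|S) = 1.2988 - 0.5436 = 0.7552 bits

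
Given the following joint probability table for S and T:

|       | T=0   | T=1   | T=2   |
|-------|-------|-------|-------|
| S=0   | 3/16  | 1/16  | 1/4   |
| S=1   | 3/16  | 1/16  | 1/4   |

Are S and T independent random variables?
Marginal P(S) (row sums):
  P(S=0) = 3/16 + 1/16 + 1/4 = 1/2
  P(S=1) = 3/16 + 1/16 + 1/4 = 1/2
Marginal P(T) (column sums):
  P(T=0) = 3/16 + 3/16 = 3/8
  P(T=1) = 1/16 + 1/16 = 1/8
  P(T=2) = 1/4 + 1/4 = 1/2

S and T are independent iff P(S=i,T=j) = P(S=i)·P(T=j) for every cell.
  P(S=0)·P(T=0) = 1/2 × 3/8 = 3/16 = P(S=0,T=0) ✓
  P(S=0)·P(T=1) = 1/2 × 1/8 = 1/16 = P(S=0,T=1) ✓
  P(S=0)·P(T=2) = 1/2 × 1/2 = 1/4 = P(S=0,T=2) ✓
  P(S=1)·P(T=0) = 1/2 × 3/8 = 3/16 = P(S=1,T=0) ✓
  P(S=1)·P(T=1) = 1/2 × 1/8 = 1/16 = P(S=1,T=1) ✓
  P(S=1)·P(T=2) = 1/2 × 1/2 = 1/4 = P(S=1,T=2) ✓

Yes, S and T are independent: every cell factors, so I(S;T) = 0 bits.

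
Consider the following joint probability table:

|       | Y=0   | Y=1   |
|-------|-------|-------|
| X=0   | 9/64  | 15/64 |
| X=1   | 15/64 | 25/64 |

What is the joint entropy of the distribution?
H(X,Y) = -Σ P(X,Y) log₂ P(X,Y), summed over the non-zero cells:
H(X,Y) = -[(9/64)·log₂(9/64) + (15/64)·log₂(15/64) + (15/64)·log₂(15/64) + (25/64)·log₂(25/64)]
  = 0.3980 + 0.4906 + 0.4906 + 0.5297
  = 1.9089 bits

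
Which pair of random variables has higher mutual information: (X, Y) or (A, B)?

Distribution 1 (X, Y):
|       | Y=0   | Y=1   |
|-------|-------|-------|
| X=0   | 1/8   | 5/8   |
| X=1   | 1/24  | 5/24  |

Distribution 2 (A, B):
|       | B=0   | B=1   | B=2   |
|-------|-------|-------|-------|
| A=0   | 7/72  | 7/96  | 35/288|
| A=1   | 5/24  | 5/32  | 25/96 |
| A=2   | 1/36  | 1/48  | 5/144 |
Distribution 1 (X, Y):
Marginal P(X) (row sums):
  P(X=0) = 1/8 + 5/8 = 3/4
  P(X=1) = 1/24 + 5/24 = 1/4
Marginal P(Y) (column sums):
  P(Y=0) = 1/8 + 1/24 = 1/6
  P(Y=1) = 5/8 + 5/24 = 5/6

H(X) = -[(3/4)·log₂(3/4) + (1/4)·log₂(1/4)]
  = 0.3113 + 0.5000
  = 0.8113 bits
H(Y) = -[(1/6)·log₂(1/6) + (5/6)·log₂(5/6)]
  = 0.4308 + 0.2192
  = 0.6500 bits
H(X,Y) = -[(1/8)·log₂(1/8) + (5/8)·log₂(5/8) + (1/24)·log₂(1/24) + (5/24)·log₂(5/24)]
  = 0.3750 + 0.4238 + 0.1910 + 0.4715
  = 1.4613 bits

I(X;Y) = H(X) + H(Y) - H(X,Y)
  = 0.8113 + 0.6500 - 1.4613
  = 0.0000 bits

Distribution 2 (A, B):
Marginal P(A) (row sums):
  P(A=0) = 7/72 + 7/96 + 35/288 = 7/24
  P(A=1) = 5/24 + 5/32 + 25/96 = 5/8
  P(A=2) = 1/36 + 1/48 + 5/144 = 1/12
Marginal P(B) (column sums):
  P(B=0) = 7/72 + 5/24 + 1/36 = 1/3
  P(B=1) = 7/96 + 5/32 + 1/48 = 1/4
  P(B=2) = 35/288 + 25/96 + 5/144 = 5/12

H(A) = -[(7/24)·log₂(7/24) + (5/8)·log₂(5/8) + (1/12)·log₂(1/12)]
  = 0.5185 + 0.4238 + 0.2987
  = 1.2410 bits
H(B) = -[(1/3)·log₂(1/3) + (1/4)·log₂(1/4) + (5/12)·log₂(5/12)]
  = 0.5283 + 0.5000 + 0.5263
  = 1.5546 bits
H(A,B) = -[(7/72)·log₂(7/72) + (7/96)·log₂(7/96) + (35/288)·log₂(35/288) + (5/24)·log₂(5/24) + (5/32)·log₂(5/32) + (25/96)·log₂(25/96) + (1/36)·log₂(1/36) + (1/48)·log₂(1/48) + (5/144)·log₂(5/144)]
  = 0.3269 + 0.2755 + 0.3695 + 0.4715 + 0.4184 + 0.5055 + 0.1436 + 0.1164 + 0.1683
  = 2.7956 bits

I(A;B) = H(A) + H(B) - H(A,B)
  = 1.2410 + 1.5546 - 2.7956
  = 0.0000 bits

Both joint tables factor as the product of their marginals, so I(X;Y) = I(A;B) = 0 bits: neither is larger (both pairs are independent).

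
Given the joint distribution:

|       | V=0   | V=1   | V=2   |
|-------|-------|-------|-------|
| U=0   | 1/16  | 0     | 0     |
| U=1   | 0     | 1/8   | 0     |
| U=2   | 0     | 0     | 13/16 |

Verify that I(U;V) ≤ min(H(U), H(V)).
Marginal P(U) (row sums):
  P(U=0) = 1/16 + 0 + 0 = 1/16
  P(U=1) = 0 + 1/8 + 0 = 1/8
  P(U=2) = 0 + 0 + 13/16 = 13/16
Marginal P(V) (column sums):
  P(V=0) = 1/16 + 0 + 0 = 1/16
  P(V=1) = 0 + 1/8 + 0 = 1/8
  P(V=2) = 0 + 0 + 13/16 = 13/16

H(U) = -[(1/16)·log₂(1/16) + (1/8)·log₂(1/8) + (13/16)·log₂(13/16)]
  = 0.2500 + 0.3750 + 0.2434
  = 0.8684 bits
H(V) = -[(1/16)·log₂(1/16) + (1/8)·log₂(1/8) + (13/16)·log₂(13/16)]
  = 0.2500 + 0.3750 + 0.2434
  = 0.8684 bits
H(U,V) = -[(1/16)·log₂(1/16) + (1/8)·log₂(1/8) + (13/16)·log₂(13/16)]
  = 0.2500 + 0.3750 + 0.2434
  = 0.8684 bits

I(U;V) = H(U) + H(V) - H(U,V)
  = 0.8684 + 0.8684 - 0.8684
  = 0.8684 bits

min(H(U), H(V)) = min(0.8684, 0.8684) = 0.8684 bits
Since 0.8684 ≤ 0.8684, the bound is satisfied ✓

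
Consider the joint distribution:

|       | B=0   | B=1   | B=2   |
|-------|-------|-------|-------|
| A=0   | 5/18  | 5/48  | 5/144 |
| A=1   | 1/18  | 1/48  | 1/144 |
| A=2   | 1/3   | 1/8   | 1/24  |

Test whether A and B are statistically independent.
Marginal P(A) (row sums):
  P(A=0) = 5/18 + 5/48 + 5/144 = 5/12
  P(A=1) = 1/18 + 1/48 + 1/144 = 1/12
  P(A=2) = 1/3 + 1/8 + 1/24 = 1/2
Marginal P(B) (column sums):
  P(B=0) = 5/18 + 1/18 + 1/3 = 2/3
  P(B=1) = 5/48 + 1/48 + 1/8 = 1/4
  P(B=2) = 5/144 + 1/144 + 1/24 = 1/12

A and B are independent iff P(A=i,B=j) = P(A=i)·P(B=j) for every cell.
  P(A=0)·P(B=0) = 5/12 × 2/3 = 5/18 = P(A=0,B=0) ✓
  P(A=0)·P(B=1) = 5/12 × 1/4 = 5/48 = P(A=0,B=1) ✓
  P(A=0)·P(B=2) = 5/12 × 1/12 = 5/144 = P(A=0,B=2) ✓
  P(A=1)·P(B=0) = 1/12 × 2/3 = 1/18 = P(A=1,B=0) ✓
  P(A=1)·P(B=1) = 1/12 × 1/4 = 1/48 = P(A=1,B=1) ✓
  P(A=1)·P(B=2) = 1/12 × 1/12 = 1/144 = P(A=1,B=2) ✓
  P(A=2)·P(B=0) = 1/2 × 2/3 = 1/3 = P(A=2,B=0) ✓
  P(A=2)·P(B=1) = 1/2 × 1/4 = 1/8 = P(A=2,B=1) ✓
  P(A=2)·P(B=2) = 1/2 × 1/12 = 1/24 = P(A=2,B=2) ✓

Yes, A and B are independent: every cell factors, so I(A;B) = 0 bits.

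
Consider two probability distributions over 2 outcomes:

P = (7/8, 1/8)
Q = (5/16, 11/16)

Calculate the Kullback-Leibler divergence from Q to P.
D(P||Q) = Σ P(i) log₂(P(i)/Q(i))
  i=0: (7/8) × log₂((7/8)/(5/16)) = (7/8) × log₂(14/5) = 1.2997
  i=1: (1/8) × log₂((1/8)/(11/16)) = (1/8) × log₂(2/11) = -0.3074
D(P||Q) = 1.2997 - 0.3074
  = 0.9923 bits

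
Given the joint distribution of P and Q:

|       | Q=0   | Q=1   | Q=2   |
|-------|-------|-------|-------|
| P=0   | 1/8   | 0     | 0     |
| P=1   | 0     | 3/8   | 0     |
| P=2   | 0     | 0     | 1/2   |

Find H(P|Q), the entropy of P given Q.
Marginal P(Q) (column sums):
  P(Q=0) = 1/8 + 0 + 0 = 1/8
  P(Q=1) = 0 + 3/8 + 0 = 3/8
  P(Q=2) = 0 + 0 + 1/2 = 1/2

H(P|Q) = -Σ P(P,Q)·log₂ P(P|Q), where P(P|Q) = P(P,Q) / P(Q)
  (cells with P(P,Q) = 0 contribute 0)
  (P=0,Q=0): P(P|Q) = (1/8)/(1/8) = 1;  -(1/8)·log₂(1) = 0.0000
  (P=1,Q=1): P(P|Q) = (3/8)/(3/8) = 1;  -(3/8)·log₂(1) = 0.0000
  (P=2,Q=2): P(P|Q) = (1/2)/(1/2) = 1;  -(1/2)·log₂(1) = 0.0000
H(P|Q) = 0.0000 + 0.0000 + 0.0000
  = 0.0000 bits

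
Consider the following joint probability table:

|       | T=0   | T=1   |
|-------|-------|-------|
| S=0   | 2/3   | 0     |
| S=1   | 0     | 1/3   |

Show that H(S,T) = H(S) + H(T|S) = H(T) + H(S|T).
Marginal P(S) (row sums):
  P(S=0) = 2/3 + 0 = 2/3
  P(S=1) = 0 + 1/3 = 1/3
Marginal P(T) (column sums):
  P(T=0) = 2/3 + 0 = 2/3
  P(T=1) = 0 + 1/3 = 1/3

Decomposition 1: H(S) + H(T|S)
H(S) = -[(2/3)·log₂(2/3) + (1/3)·log₂(1/3)]
  = 0.3900 + 0.5283
  = 0.9183 bits
H(T|S) = -Σ P(S,T)·log₂ P(T|S), where P(T|S) = P(S,T) / P(S)
  (cells with P(S,T) = 0 contribute 0)
  (S=0,T=0): P(T|S) = (2/3)/(2/3) = 1;  -(2/3)·log₂(1) = 0.0000
  (S=1,T=1): P(T|S) = (1/3)/(1/3) = 1;  -(1/3)·log₂(1) = 0.0000
H(T|S) = 0.0000 + 0.0000
  = 0.0000 bits
H(S) + H(T|S) = 0.9183 + 0.0000 = 0.9183 bits

Decomposition 2: H(T) + H(S|T)
H(T) = -[(2/3)·log₂(2/3) + (1/3)·log₂(1/3)]
  = 0.3900 + 0.5283
  = 0.9183 bits
H(S|T) = -Σ P(S,T)·log₂ P(S|T), where P(S|T) = P(S,T) / P(T)
  (cells with P(S,T) = 0 contribute 0)
  (S=0,T=0): P(S|T) = (2/3)/(2/3) = 1;  -(2/3)·log₂(1) = 0.0000
  (S=1,T=1): P(S|T) = (1/3)/(1/3) = 1;  -(1/3)·log₂(1) = 0.0000
H(S|T) = 0.0000 + 0.0000
  = 0.0000 bits
H(T) + H(S|T) = 0.9183 + 0.0000 = 0.9183 bits

Direct computation of the joint entropy:
H(S,T) = -[(2/3)·log₂(2/3) + (1/3)·log₂(1/3)]
  = 0.3900 + 0.5283
  = 0.9183 bits

All three agree: H(S,T) = 0.9183 bits ✓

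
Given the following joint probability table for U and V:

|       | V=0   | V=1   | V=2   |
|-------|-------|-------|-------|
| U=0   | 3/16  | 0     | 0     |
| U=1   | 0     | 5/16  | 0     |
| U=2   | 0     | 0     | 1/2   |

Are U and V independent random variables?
Marginal P(U) (row sums):
  P(U=0) = 3/16 + 0 + 0 = 3/16
  P(U=1) = 0 + 5/16 + 0 = 5/16
  P(U=2) = 0 + 0 + 1/2 = 1/2
Marginal P(V) (column sums):
  P(V=0) = 3/16 + 0 + 0 = 3/16
  P(V=1) = 0 + 5/16 + 0 = 5/16
  P(V=2) = 0 + 0 + 1/2 = 1/2

U and V are independent iff P(U=i,V=j) = P(U=i)·P(V=j) for every cell.
  P(U=0)·P(V=0) = 3/16 × 3/16 = 9/256, but P(U=0,V=0) = 3/16 ✗

No, U and V are not independent. Quantitatively, I(U;V) > 0:

H(U) = -[(3/16)·log₂(3/16) + (5/16)·log₂(5/16) + (1/2)·log₂(1/2)]
  = 0.4528 + 0.5244 + 0.5000
  = 1.4772 bits
H(V) = -[(3/16)·log₂(3/16) + (5/16)·log₂(5/16) + (1/2)·log₂(1/2)]
  = 0.4528 + 0.5244 + 0.5000
  = 1.4772 bits
H(U,V) = -[(3/16)·log₂(3/16) + (5/16)·log₂(5/16) + (1/2)·log₂(1/2)]
  = 0.4528 + 0.5244 + 0.5000
  = 1.4772 bits
I(U;V) = H(U) + H(V) - H(U,V) = 1.4772 + 1.4772 - 1.4772 = 1.4772 bits > 0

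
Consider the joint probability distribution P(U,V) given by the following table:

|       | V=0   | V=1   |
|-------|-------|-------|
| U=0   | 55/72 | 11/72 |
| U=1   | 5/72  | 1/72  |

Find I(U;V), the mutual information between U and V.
Marginal P(U) (row sums):
  P(U=0) = 55/72 + 11/72 = 11/12
  P(U=1) = 5/72 + 1/72 = 1/12
Marginal P(V) (column sums):
  P(V=0) = 55/72 + 5/72 = 5/6
  P(V=1) = 11/72 + 1/72 = 1/6

H(U) = -[(11/12)·log₂(11/12) + (1/12)·log₂(1/12)]
  = 0.1151 + 0.2987
  = 0.4138 bits
H(V) = -[(5/6)·log₂(5/6) + (1/6)·log₂(1/6)]
  = 0.2192 + 0.4308
  = 0.6500 bits
H(U,V) = -[(55/72)·log₂(55/72) + (11/72)·log₂(11/72) + (5/72)·log₂(5/72) + (1/72)·log₂(1/72)]
  = 0.2968 + 0.4141 + 0.2672 + 0.0857
  = 1.0638 bits

I(U;V) = H(U) + H(V) - H(U,V)
  = 0.4138 + 0.6500 - 1.0638
  = 0.0000 bits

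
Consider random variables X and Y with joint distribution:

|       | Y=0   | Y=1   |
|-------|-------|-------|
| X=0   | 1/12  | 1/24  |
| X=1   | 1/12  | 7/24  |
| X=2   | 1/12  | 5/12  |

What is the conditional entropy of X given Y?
Marginal P(Y) (column sums):
  P(Y=0) = 1/12 + 1/12 + 1/12 = 1/4
  P(Y=1) = 1/24 + 7/24 + 5/12 = 3/4

H(X|Y) = -Σ P(X,Y)·log₂ P(X|Y), where P(X|Y) = P(X,Y) / P(Y)
  (X=0,Y=0): P(X|Y) = (1/12)/(1/4) = 1/3;  -(1/12)·log₂(1/3) = 0.1321
  (X=0,Y=1): P(X|Y) = (1/24)/(3/4) = 1/18;  -(1/24)·log₂(1/18) = 0.1737
  (X=1,Y=0): P(X|Y) = (1/12)/(1/4) = 1/3;  -(1/12)·log₂(1/3) = 0.1321
  (X=1,Y=1): P(X|Y) = (7/24)/(3/4) = 7/18;  -(7/24)·log₂(7/18) = 0.3974
  (X=2,Y=0): P(X|Y) = (1/12)/(1/4) = 1/3;  -(1/12)·log₂(1/3) = 0.1321
  (X=2,Y=1): P(X|Y) = (5/12)/(3/4) = 5/9;  -(5/12)·log₂(5/9) = 0.3533
H(X|Y) = 0.1321 + 0.1737 + 0.1321 + 0.3974 + 0.1321 + 0.3533
  = 1.3207 bits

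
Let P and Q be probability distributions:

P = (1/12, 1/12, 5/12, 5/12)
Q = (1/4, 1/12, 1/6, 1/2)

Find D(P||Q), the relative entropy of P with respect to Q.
D(P||Q) = Σ P(i) log₂(P(i)/Q(i))
  i=0: (1/12) × log₂((1/12)/(1/4)) = (1/12) × log₂(1/3) = -0.1321
  i=1: (1/12) × log₂((1/12)/(1/12)) = (1/12) × log₂(1) = 0.0000
  i=2: (5/12) × log₂((5/12)/(1/6)) = (5/12) × log₂(5/2) = 0.5508
  i=3: (5/12) × log₂((5/12)/(1/2)) = (5/12) × log₂(5/6) = -0.1096
D(P||Q) = -0.1321 + 0.0000 + 0.5508 - 0.1096
  = 0.3091 bits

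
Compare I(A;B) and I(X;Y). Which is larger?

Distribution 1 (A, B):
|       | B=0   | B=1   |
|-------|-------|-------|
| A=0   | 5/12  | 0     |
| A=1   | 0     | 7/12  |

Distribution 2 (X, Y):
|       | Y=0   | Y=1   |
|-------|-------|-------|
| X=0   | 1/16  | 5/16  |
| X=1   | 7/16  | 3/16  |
Distribution 1 (A, B):
Marginal P(A) (row sums):
  P(A=0) = 5/12 + 0 = 5/12
  P(A=1) = 0 + 7/12 = 7/12
Marginal P(B) (column sums):
  P(B=0) = 5/12 + 0 = 5/12
  P(B=1) = 0 + 7/12 = 7/12

H(A) = -[(5/12)·log₂(5/12) + (7/12)·log₂(7/12)]
  = 0.5263 + 0.4536
  = 0.9799 bits
H(B) = -[(5/12)·log₂(5/12) + (7/12)·log₂(7/12)]
  = 0.5263 + 0.4536
  = 0.9799 bits
H(A,B) = -[(5/12)·log₂(5/12) + (7/12)·log₂(7/12)]
  = 0.5263 + 0.4536
  = 0.9799 bits

I(A;B) = H(A) + H(B) - H(A,B)
  = 0.9799 + 0.9799 - 0.9799
  = 0.9799 bits

Distribution 2 (X, Y):
Marginal P(X) (row sums):
  P(X=0) = 1/16 + 5/16 = 3/8
  P(X=1) = 7/16 + 3/16 = 5/8
Marginal P(Y) (column sums):
  P(Y=0) = 1/16 + 7/16 = 1/2
  P(Y=1) = 5/16 + 3/16 = 1/2

H(X) = -[(3/8)·log₂(3/8) + (5/8)·log₂(5/8)]
  = 0.5306 + 0.4238
  = 0.9544 bits
H(Y) = -[(1/2)·log₂(1/2) + (1/2)·log₂(1/2)]
  = 0.5000 + 0.5000
  = 1.0000 bits
H(X,Y) = -[(1/16)·log₂(1/16) + (5/16)·log₂(5/16) + (7/16)·log₂(7/16) + (3/16)·log₂(3/16)]
  = 0.2500 + 0.5244 + 0.5218 + 0.4528
  = 1.7490 bits

I(X;Y) = H(X) + H(Y) - H(X,Y)
  = 0.9544 + 1.0000 - 1.7490
  = 0.2054 bits

I(A;B) = 0.9799 bits > I(X;Y) = 0.2054 bits, so (A, B) has the higher mutual information (stronger dependence).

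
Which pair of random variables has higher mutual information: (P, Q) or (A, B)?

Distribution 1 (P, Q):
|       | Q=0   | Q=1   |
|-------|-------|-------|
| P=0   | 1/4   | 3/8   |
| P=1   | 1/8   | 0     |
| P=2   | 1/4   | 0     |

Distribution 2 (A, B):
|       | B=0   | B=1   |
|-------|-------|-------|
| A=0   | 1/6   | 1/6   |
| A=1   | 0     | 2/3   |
Distribution 1 (P, Q):
Marginal P(P) (row sums):
  P(P=0) = 1/4 + 3/8 = 5/8
  P(P=1) = 1/8 + 0 = 1/8
  P(P=2) = 1/4 + 0 = 1/4
Marginal P(Q) (column sums):
  P(Q=0) = 1/4 + 1/8 + 1/4 = 5/8
  P(Q=1) = 3/8 + 0 + 0 = 3/8

H(P) = -[(5/8)·log₂(5/8) + (1/8)·log₂(1/8) + (1/4)·log₂(1/4)]
  = 0.4238 + 0.3750 + 0.5000
  = 1.2988 bits
H(Q) = -[(5/8)·log₂(5/8) + (3/8)·log₂(3/8)]
  = 0.4238 + 0.5306
  = 0.9544 bits
H(P,Q) = -[(1/4)·log₂(1/4) + (3/8)·log₂(3/8) + (1/8)·log₂(1/8) + (1/4)·log₂(1/4)]
  = 0.5000 + 0.5306 + 0.3750 + 0.5000
  = 1.9056 bits

I(P;Q) = H(P) + H(Q) - H(P,Q)
  = 1.2988 + 0.9544 - 1.9056
  = 0.3476 bits

Distribution 2 (A, B):
Marginal P(A) (row sums):
  P(A=0) = 1/6 + 1/6 = 1/3
  P(A=1) = 0 + 2/3 = 2/3
Marginal P(B) (column sums):
  P(B=0) = 1/6 + 0 = 1/6
  P(B=1) = 1/6 + 2/3 = 5/6

H(A) = -[(1/3)·log₂(1/3) + (2/3)·log₂(2/3)]
  = 0.5283 + 0.3900
  = 0.9183 bits
H(B) = -[(1/6)·log₂(1/6) + (5/6)·log₂(5/6)]
  = 0.4308 + 0.2192
  = 0.6500 bits
H(A,B) = -[(1/6)·log₂(1/6) + (1/6)·log₂(1/6) + (2/3)·log₂(2/3)]
  = 0.4308 + 0.4308 + 0.3900
  = 1.2516 bits

I(A;B) = H(A) + H(B) - H(A,B)
  = 0.9183 + 0.6500 - 1.2516
  = 0.3167 bits

I(P;Q) = 0.3476 bits > I(A;B) = 0.3167 bits, so (P, Q) has the higher mutual information (stronger dependence).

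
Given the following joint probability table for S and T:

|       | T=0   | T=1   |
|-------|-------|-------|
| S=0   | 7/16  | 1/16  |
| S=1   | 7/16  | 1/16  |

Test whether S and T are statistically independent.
Marginal P(S) (row sums):
  P(S=0) = 7/16 + 1/16 = 1/2
  P(S=1) = 7/16 + 1/16 = 1/2
Marginal P(T) (column sums):
  P(T=0) = 7/16 + 7/16 = 7/8
  P(T=1) = 1/16 + 1/16 = 1/8

S and T are independent iff P(S=i,T=j) = P(S=i)·P(T=j) for every cell.
  P(S=0)·P(T=0) = 1/2 × 7/8 = 7/16 = P(S=0,T=0) ✓
  P(S=0)·P(T=1) = 1/2 × 1/8 = 1/16 = P(S=0,T=1) ✓
  P(S=1)·P(T=0) = 1/2 × 7/8 = 7/16 = P(S=1,T=0) ✓
  P(S=1)·P(T=1) = 1/2 × 1/8 = 1/16 = P(S=1,T=1) ✓

Yes, S and T are independent: every cell factors, so I(S;T) = 0 bits.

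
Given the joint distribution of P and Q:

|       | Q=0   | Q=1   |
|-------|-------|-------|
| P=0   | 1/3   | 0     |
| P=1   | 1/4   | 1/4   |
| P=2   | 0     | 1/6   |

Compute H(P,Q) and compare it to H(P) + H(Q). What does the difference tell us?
Marginal P(P) (row sums):
  P(P=0) = 1/3 + 0 = 1/3
  P(P=1) = 1/4 + 1/4 = 1/2
  P(P=2) = 0 + 1/6 = 1/6
Marginal P(Q) (column sums):
  P(Q=0) = 1/3 + 1/4 + 0 = 7/12
  P(Q=1) = 0 + 1/4 + 1/6 = 5/12

H(P,Q) = -[(1/3)·log₂(1/3) + (1/4)·log₂(1/4) + (1/4)·log₂(1/4) + (1/6)·log₂(1/6)]
  = 0.5283 + 0.5000 + 0.5000 + 0.4308
  = 1.9591 bits
H(P) = -[(1/3)·log₂(1/3) + (1/2)·log₂(1/2) + (1/6)·log₂(1/6)]
  = 0.5283 + 0.5000 + 0.4308
  = 1.4591 bits
H(Q) = -[(7/12)·log₂(7/12) + (5/12)·log₂(5/12)]
  = 0.4536 + 0.5263
  = 0.9799 bits

H(P) + H(Q) = 1.4591 + 0.9799 = 2.4390 bits
Difference: H(P) + H(Q) - H(P,Q) = 2.4390 - 1.9591 = 0.4799 bits = I(P;Q)

The difference is the mutual information; it is positive here, so P and Q are dependent (knowing one reduces uncertainty about the other by 0.4799 bits).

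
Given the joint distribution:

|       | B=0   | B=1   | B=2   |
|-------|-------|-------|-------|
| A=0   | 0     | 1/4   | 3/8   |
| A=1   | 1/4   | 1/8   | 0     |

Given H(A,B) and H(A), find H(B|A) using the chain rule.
From the chain rule: H(A,B) = H(A) + H(B|A)
Therefore: H(B|A) = H(A,B) - H(A)

H(A,B) = -[(1/4)·log₂(1/4) + (3/8)·log₂(3/8) + (1/4)·log₂(1/4) + (1/8)·log₂(1/8)]
  = 0.5000 + 0.5306 + 0.5000 + 0.3750
  = 1.9056 bits
Marginal P(A) (row sums):
  P(A=0) = 0 + 1/4 + 3/8 = 5/8
  P(A=1) = 1/4 + 1/8 + 0 = 3/8
H(A) = -[(5/8)·log₂(5/8) + (3/8)·log₂(3/8)]
  = 0.4238 + 0.5306
  = 0.9544 bits

H(B|A) = 1.9056 - 0.9544 = 0.9512 bits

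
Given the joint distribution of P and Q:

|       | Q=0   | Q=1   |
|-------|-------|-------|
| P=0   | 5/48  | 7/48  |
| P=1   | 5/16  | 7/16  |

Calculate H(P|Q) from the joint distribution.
Marginal P(Q) (column sums):
  P(Q=0) = 5/48 + 5/16 = 5/12
  P(Q=1) = 7/48 + 7/16 = 7/12

H(P|Q) = -Σ P(P,Q)·log₂ P(P|Q), where P(P|Q) = P(P,Q) / P(Q)
  (P=0,Q=0): P(P|Q) = (5/48)/(5/12) = 1/4;  -(5/48)·log₂(1/4) = 0.2083
  (P=0,Q=1): P(P|Q) = (7/48)/(7/12) = 1/4;  -(7/48)·log₂(1/4) = 0.2917
  (P=1,Q=0): P(P|Q) = (5/16)/(5/12) = 3/4;  -(5/16)·log₂(3/4) = 0.1297
  (P=1,Q=1): P(P|Q) = (7/16)/(7/12) = 3/4;  -(7/16)·log₂(3/4) = 0.1816
H(P|Q) = 0.2083 + 0.2917 + 0.1297 + 0.1816
  = 0.8113 bits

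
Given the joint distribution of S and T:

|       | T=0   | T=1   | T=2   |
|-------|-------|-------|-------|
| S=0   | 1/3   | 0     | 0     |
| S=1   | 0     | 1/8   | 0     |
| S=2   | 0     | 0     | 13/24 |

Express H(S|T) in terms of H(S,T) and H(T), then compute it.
H(S|T) = H(S,T) - H(T)

Marginal P(T) (column sums):
  P(T=0) = 1/3 + 0 + 0 = 1/3
  P(T=1) = 0 + 1/8 + 0 = 1/8
  P(T=2) = 0 + 0 + 13/24 = 13/24

H(S,T) = -[(1/3)·log₂(1/3) + (1/8)·log₂(1/8) + (13/24)·log₂(13/24)]
  = 0.5283 + 0.3750 + 0.4791
  = 1.3824 bits
H(T) = -[(1/3)·log₂(1/3) + (1/8)·log₂(1/8) + (13/24)·log₂(13/24)]
  = 0.5283 + 0.3750 + 0.4791
  = 1.3824 bits

H(S|T) = 1.3824 - 1.3824 = 0.0000 bits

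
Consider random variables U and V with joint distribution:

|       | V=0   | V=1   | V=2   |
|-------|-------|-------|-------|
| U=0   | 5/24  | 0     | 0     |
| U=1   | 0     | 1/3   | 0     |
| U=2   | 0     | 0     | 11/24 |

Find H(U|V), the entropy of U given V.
Marginal P(V) (column sums):
  P(V=0) = 5/24 + 0 + 0 = 5/24
  P(V=1) = 0 + 1/3 + 0 = 1/3
  P(V=2) = 0 + 0 + 11/24 = 11/24

H(U|V) = -Σ P(U,V)·log₂ P(U|V), where P(U|V) = P(U,V) / P(V)
  (cells with P(U,V) = 0 contribute 0)
  (U=0,V=0): P(U|V) = (5/24)/(5/24) = 1;  -(5/24)·log₂(1) = 0.0000
  (U=1,V=1): P(U|V) = (1/3)/(1/3) = 1;  -(1/3)·log₂(1) = 0.0000
  (U=2,V=2): P(U|V) = (11/24)/(11/24) = 1;  -(11/24)·log₂(1) = 0.0000
H(U|V) = 0.0000 + 0.0000 + 0.0000
  = 0.0000 bits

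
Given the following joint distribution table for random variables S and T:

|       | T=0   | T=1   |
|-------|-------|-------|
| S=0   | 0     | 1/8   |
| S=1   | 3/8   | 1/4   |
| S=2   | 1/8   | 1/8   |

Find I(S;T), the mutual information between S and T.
Marginal P(S) (row sums):
  P(S=0) = 0 + 1/8 = 1/8
  P(S=1) = 3/8 + 1/4 = 5/8
  P(S=2) = 1/8 + 1/8 = 1/4
Marginal P(T) (column sums):
  P(T=0) = 0 + 3/8 + 1/8 = 1/2
  P(T=1) = 1/8 + 1/4 + 1/8 = 1/2

H(S) = -[(1/8)·log₂(1/8) + (5/8)·log₂(5/8) + (1/4)·log₂(1/4)]
  = 0.3750 + 0.4238 + 0.5000
  = 1.2988 bits
H(T) = -[(1/2)·log₂(1/2) + (1/2)·log₂(1/2)]
  = 0.5000 + 0.5000
  = 1.0000 bits
H(S,T) = -[(1/8)·log₂(1/8) + (3/8)·log₂(3/8) + (1/4)·log₂(1/4) + (1/8)·log₂(1/8) + (1/8)·log₂(1/8)]
  = 0.3750 + 0.5306 + 0.5000 + 0.3750 + 0.3750
  = 2.1556 bits

I(S;T) = H(S) + H(T) - H(S,T)
  = 1.2988 + 1.0000 - 2.1556
  = 0.1432 bits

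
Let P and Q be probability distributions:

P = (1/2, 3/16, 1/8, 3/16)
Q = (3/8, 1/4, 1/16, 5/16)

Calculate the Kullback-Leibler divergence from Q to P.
D(P||Q) = Σ P(i) log₂(P(i)/Q(i))
  i=0: (1/2) × log₂((1/2)/(3/8)) = (1/2) × log₂(4/3) = 0.2075
  i=1: (3/16) × log₂((3/16)/(1/4)) = (3/16) × log₂(3/4) = -0.0778
  i=2: (1/8) × log₂((1/8)/(1/16)) = (1/8) × log₂(2) = 0.1250
  i=3: (3/16) × log₂((3/16)/(5/16)) = (3/16) × log₂(3/5) = -0.1382
D(P||Q) = 0.2075 - 0.0778 + 0.1250 - 0.1382
  = 0.1165 bits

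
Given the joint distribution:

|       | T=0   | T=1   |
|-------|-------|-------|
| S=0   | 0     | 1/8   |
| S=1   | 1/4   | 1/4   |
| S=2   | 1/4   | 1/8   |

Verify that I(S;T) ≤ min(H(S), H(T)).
Marginal P(S) (row sums):
  P(S=0) = 0 + 1/8 = 1/8
  P(S=1) = 1/4 + 1/4 = 1/2
  P(S=2) = 1/4 + 1/8 = 3/8
Marginal P(T) (column sums):
  P(T=0) = 0 + 1/4 + 1/4 = 1/2
  P(T=1) = 1/8 + 1/4 + 1/8 = 1/2

H(S) = -[(1/8)·log₂(1/8) + (1/2)·log₂(1/2) + (3/8)·log₂(3/8)]
  = 0.3750 + 0.5000 + 0.5306
  = 1.4056 bits
H(T) = -[(1/2)·log₂(1/2) + (1/2)·log₂(1/2)]
  = 0.5000 + 0.5000
  = 1.0000 bits
H(S,T) = -[(1/8)·log₂(1/8) + (1/4)·log₂(1/4) + (1/4)·log₂(1/4) + (1/4)·log₂(1/4) + (1/8)·log₂(1/8)]
  = 0.3750 + 0.5000 + 0.5000 + 0.5000 + 0.3750
  = 2.2500 bits

I(S;T) = H(S) + H(T) - H(S,T)
  = 1.4056 + 1.0000 - 2.2500
  = 0.1556 bits

min(H(S), H(T)) = min(1.4056, 1.0000) = 1.0000 bits
Since 0.1556 ≤ 1.0000, the bound is satisfied ✓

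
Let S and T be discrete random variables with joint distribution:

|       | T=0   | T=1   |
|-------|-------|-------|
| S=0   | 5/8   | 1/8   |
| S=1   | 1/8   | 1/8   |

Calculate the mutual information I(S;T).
Marginal P(S) (row sums):
  P(S=0) = 5/8 + 1/8 = 3/4
  P(S=1) = 1/8 + 1/8 = 1/4
Marginal P(T) (column sums):
  P(T=0) = 5/8 + 1/8 = 3/4
  P(T=1) = 1/8 + 1/8 = 1/4

H(S) = -[(3/4)·log₂(3/4) + (1/4)·log₂(1/4)]
  = 0.3113 + 0.5000
  = 0.8113 bits
H(T) = -[(3/4)·log₂(3/4) + (1/4)·log₂(1/4)]
  = 0.3113 + 0.5000
  = 0.8113 bits
H(S,T) = -[(5/8)·log₂(5/8) + (1/8)·log₂(1/8) + (1/8)·log₂(1/8) + (1/8)·log₂(1/8)]
  = 0.4238 + 0.3750 + 0.3750 + 0.3750
  = 1.5488 bits

I(S;T) = H(S) + H(T) - H(S,T)
  = 0.8113 + 0.8113 - 1.5488
  = 0.0738 bits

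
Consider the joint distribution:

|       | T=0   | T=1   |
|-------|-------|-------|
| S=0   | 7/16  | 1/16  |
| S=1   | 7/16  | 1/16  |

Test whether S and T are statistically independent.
Marginal P(S) (row sums):
  P(S=0) = 7/16 + 1/16 = 1/2
  P(S=1) = 7/16 + 1/16 = 1/2
Marginal P(T) (column sums):
  P(T=0) = 7/16 + 7/16 = 7/8
  P(T=1) = 1/16 + 1/16 = 1/8

S and T are independent iff P(S=i,T=j) = P(S=i)·P(T=j) for every cell.
  P(S=0)·P(T=0) = 1/2 × 7/8 = 7/16 = P(S=0,T=0) ✓
  P(S=0)·P(T=1) = 1/2 × 1/8 = 1/16 = P(S=0,T=1) ✓
  P(S=1)·P(T=0) = 1/2 × 7/8 = 7/16 = P(S=1,T=0) ✓
  P(S=1)·P(T=1) = 1/2 × 1/8 = 1/16 = P(S=1,T=1) ✓

Yes, S and T are independent: every cell factors, so I(S;T) = 0 bits.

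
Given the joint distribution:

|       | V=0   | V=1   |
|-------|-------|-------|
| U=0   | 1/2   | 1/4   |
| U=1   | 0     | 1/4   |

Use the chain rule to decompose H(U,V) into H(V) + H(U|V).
By the chain rule: H(U,V) = H(V) + H(U|V)

Marginal P(V) (column sums):
  P(V=0) = 1/2 + 0 = 1/2
  P(V=1) = 1/4 + 1/4 = 1/2
H(V) = -[(1/2)·log₂(1/2) + (1/2)·log₂(1/2)]
  = 0.5000 + 0.5000
  = 1.0000 bits
H(U|V) = -Σ P(U,V)·log₂ P(U|V), where P(U|V) = P(U,V) / P(V)
  (cells with P(U,V) = 0 contribute 0)
  (U=0,V=0): P(U|V) = (1/2)/(1/2) = 1;  -(1/2)·log₂(1) = 0.0000
  (U=0,V=1): P(U|V) = (1/4)/(1/2) = 1/2;  -(1/4)·log₂(1/2) = 0.2500
  (U=1,V=1): P(U|V) = (1/4)/(1/2) = 1/2;  -(1/4)·log₂(1/2) = 0.2500
H(U|V) = 0.0000 + 0.2500 + 0.2500
  = 0.5000 bits

H(U,V) = H(V) + H(U|V) = 1.0000 + 0.5000 = 1.5000 bits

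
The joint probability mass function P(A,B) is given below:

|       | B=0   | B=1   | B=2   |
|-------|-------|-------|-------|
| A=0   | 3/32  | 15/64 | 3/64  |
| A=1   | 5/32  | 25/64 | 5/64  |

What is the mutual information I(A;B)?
Marginal P(A) (row sums):
  P(A=0) = 3/32 + 15/64 + 3/64 = 3/8
  P(A=1) = 5/32 + 25/64 + 5/64 = 5/8
Marginal P(B) (column sums):
  P(B=0) = 3/32 + 5/32 = 1/4
  P(B=1) = 15/64 + 25/64 = 5/8
  P(B=2) = 3/64 + 5/64 = 1/8

H(A) = -[(3/8)·log₂(3/8) + (5/8)·log₂(5/8)]
  = 0.5306 + 0.4238
  = 0.9544 bits
H(B) = -[(1/4)·log₂(1/4) + (5/8)·log₂(5/8) + (1/8)·log₂(1/8)]
  = 0.5000 + 0.4238 + 0.3750
  = 1.2988 bits
H(A,B) = -[(3/32)·log₂(3/32) + (15/64)·log₂(15/64) + (3/64)·log₂(3/64) + (5/32)·log₂(5/32) + (25/64)·log₂(25/64) + (5/64)·log₂(5/64)]
  = 0.3202 + 0.4906 + 0.2070 + 0.4184 + 0.5297 + 0.2873
  = 2.2532 bits

I(A;B) = H(A) + H(B) - H(A,B)
  = 0.9544 + 1.2988 - 2.2532
  = 0.0000 bits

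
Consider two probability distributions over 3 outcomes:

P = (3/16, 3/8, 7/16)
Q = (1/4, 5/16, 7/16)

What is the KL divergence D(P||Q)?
D(P||Q) = Σ P(i) log₂(P(i)/Q(i))
  i=0: (3/16) × log₂((3/16)/(1/4)) = (3/16) × log₂(3/4) = -0.0778
  i=1: (3/8) × log₂((3/8)/(5/16)) = (3/8) × log₂(6/5) = 0.0986
  i=2: (7/16) × log₂((7/16)/(7/16)) = (7/16) × log₂(1) = 0.0000
D(P||Q) = -0.0778 + 0.0986 + 0.0000
  = 0.0208 bits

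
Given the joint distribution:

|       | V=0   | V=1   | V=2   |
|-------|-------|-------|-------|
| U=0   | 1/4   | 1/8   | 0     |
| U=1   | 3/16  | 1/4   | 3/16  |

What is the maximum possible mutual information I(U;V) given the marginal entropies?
The upper bound on mutual information is I(U;V) ≤ min(H(U), H(V)).

Marginal P(U) (row sums):
  P(U=0) = 1/4 + 1/8 + 0 = 3/8
  P(U=1) = 3/16 + 1/4 + 3/16 = 5/8
Marginal P(V) (column sums):
  P(V=0) = 1/4 + 3/16 = 7/16
  P(V=1) = 1/8 + 1/4 = 3/8
  P(V=2) = 0 + 3/16 = 3/16

H(U) = -[(3/8)·log₂(3/8) + (5/8)·log₂(5/8)]
  = 0.5306 + 0.4238
  = 0.9544 bits
H(V) = -[(7/16)·log₂(7/16) + (3/8)·log₂(3/8) + (3/16)·log₂(3/16)]
  = 0.5218 + 0.5306 + 0.4528
  = 1.5052 bits

Maximum possible I(U;V) = min(0.9544, 1.5052) = 0.9544 bits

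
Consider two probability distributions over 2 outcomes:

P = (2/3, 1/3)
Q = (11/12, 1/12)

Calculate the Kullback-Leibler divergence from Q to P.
D(P||Q) = Σ P(i) log₂(P(i)/Q(i))
  i=0: (2/3) × log₂((2/3)/(11/12)) = (2/3) × log₂(8/11) = -0.3063
  i=1: (1/3) × log₂((1/3)/(1/12)) = (1/3) × log₂(4) = 0.6667
D(P||Q) = -0.3063 + 0.6667
  = 0.3604 bits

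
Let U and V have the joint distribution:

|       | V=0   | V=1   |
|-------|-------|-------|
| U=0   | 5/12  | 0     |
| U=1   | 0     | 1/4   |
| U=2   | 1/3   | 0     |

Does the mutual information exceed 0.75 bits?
Marginal P(U) (row sums):
  P(U=0) = 5/12 + 0 = 5/12
  P(U=1) = 0 + 1/4 = 1/4
  P(U=2) = 1/3 + 0 = 1/3
Marginal P(V) (column sums):
  P(V=0) = 5/12 + 0 + 1/3 = 3/4
  P(V=1) = 0 + 1/4 + 0 = 1/4

H(U) = -[(5/12)·log₂(5/12) + (1/4)·log₂(1/4) + (1/3)·log₂(1/3)]
  = 0.5263 + 0.5000 + 0.5283
  = 1.5546 bits
H(V) = -[(3/4)·log₂(3/4) + (1/4)·log₂(1/4)]
  = 0.3113 + 0.5000
  = 0.8113 bits
H(U,V) = -[(5/12)·log₂(5/12) + (1/4)·log₂(1/4) + (1/3)·log₂(1/3)]
  = 0.5263 + 0.5000 + 0.5283
  = 1.5546 bits

I(U;V) = H(U) + H(V) - H(U,V)
  = 1.5546 + 0.8113 - 1.5546
  = 0.8113 bits

Yes. I(U;V) = 0.8113 bits, which is > 0.75 bits.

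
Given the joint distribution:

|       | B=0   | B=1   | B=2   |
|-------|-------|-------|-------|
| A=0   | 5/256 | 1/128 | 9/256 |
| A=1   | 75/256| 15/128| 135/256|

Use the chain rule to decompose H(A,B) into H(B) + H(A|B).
By the chain rule: H(A,B) = H(B) + H(A|B)

Marginal P(B) (column sums):
  P(B=0) = 5/256 + 75/256 = 5/16
  P(B=1) = 1/128 + 15/128 = 1/8
  P(B=2) = 9/256 + 135/256 = 9/16
H(B) = -[(5/16)·log₂(5/16) + (1/8)·log₂(1/8) + (9/16)·log₂(9/16)]
  = 0.5244 + 0.3750 + 0.4669
  = 1.3663 bits
H(A|B) = -Σ P(A,B)·log₂ P(A|B), where P(A|B) = P(A,B) / P(B)
  (A=0,B=0): P(A|B) = (5/256)/(5/16) = 1/16;  -(5/256)·log₂(1/16) = 0.0781
  (A=0,B=1): P(A|B) = (1/128)/(1/8) = 1/16;  -(1/128)·log₂(1/16) = 0.0313
  (A=0,B=2): P(A|B) = (9/256)/(9/16) = 1/16;  -(9/256)·log₂(1/16) = 0.1406
  (A=1,B=0): P(A|B) = (75/256)/(5/16) = 15/16;  -(75/256)·log₂(15/16) = 0.0273
  (A=1,B=1): P(A|B) = (15/128)/(1/8) = 15/16;  -(15/128)·log₂(15/16) = 0.0109
  (A=1,B=2): P(A|B) = (135/256)/(9/16) = 15/16;  -(135/256)·log₂(15/16) = 0.0491
H(A|B) = 0.0781 + 0.0313 + 0.1406 + 0.0273 + 0.0109 + 0.0491
  = 0.3373 bits

H(A,B) = H(B) + H(A|B) = 1.3663 + 0.3373 = 1.7036 bits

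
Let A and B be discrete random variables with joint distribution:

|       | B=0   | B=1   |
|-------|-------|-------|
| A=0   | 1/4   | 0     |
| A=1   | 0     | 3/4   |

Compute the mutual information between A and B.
Marginal P(A) (row sums):
  P(A=0) = 1/4 + 0 = 1/4
  P(A=1) = 0 + 3/4 = 3/4
Marginal P(B) (column sums):
  P(B=0) = 1/4 + 0 = 1/4
  P(B=1) = 0 + 3/4 = 3/4

H(A) = -[(1/4)·log₂(1/4) + (3/4)·log₂(3/4)]
  = 0.5000 + 0.3113
  = 0.8113 bits
H(B) = -[(1/4)·log₂(1/4) + (3/4)·log₂(3/4)]
  = 0.5000 + 0.3113
  = 0.8113 bits
H(A,B) = -[(1/4)·log₂(1/4) + (3/4)·log₂(3/4)]
  = 0.5000 + 0.3113
  = 0.8113 bits

I(A;B) = H(A) + H(B) - H(A,B)
  = 0.8113 + 0.8113 - 0.8113
  = 0.8113 bits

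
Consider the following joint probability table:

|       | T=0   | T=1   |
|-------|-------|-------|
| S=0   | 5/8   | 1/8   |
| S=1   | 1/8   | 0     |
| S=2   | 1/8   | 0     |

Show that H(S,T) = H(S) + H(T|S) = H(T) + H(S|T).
Marginal P(S) (row sums):
  P(S=0) = 5/8 + 1/8 = 3/4
  P(S=1) = 1/8 + 0 = 1/8
  P(S=2) = 1/8 + 0 = 1/8
Marginal P(T) (column sums):
  P(T=0) = 5/8 + 1/8 + 1/8 = 7/8
  P(T=1) = 1/8 + 0 + 0 = 1/8

Decomposition 1: H(S) + H(T|S)
H(S) = -[(3/4)·log₂(3/4) + (1/8)·log₂(1/8) + (1/8)·log₂(1/8)]
  = 0.3113 + 0.3750 + 0.3750
  = 1.0613 bits
H(T|S) = -Σ P(S,T)·log₂ P(T|S), where P(T|S) = P(S,T) / P(S)
  (cells with P(S,T) = 0 contribute 0)
  (S=0,T=0): P(T|S) = (5/8)/(3/4) = 5/6;  -(5/8)·log₂(5/6) = 0.1644
  (S=0,T=1): P(T|S) = (1/8)/(3/4) = 1/6;  -(1/8)·log₂(1/6) = 0.3231
  (S=1,T=0): P(T|S) = (1/8)/(1/8) = 1;  -(1/8)·log₂(1) = 0.0000
  (S=2,T=0): P(T|S) = (1/8)/(1/8) = 1;  -(1/8)·log₂(1) = 0.0000
H(T|S) = 0.1644 + 0.3231 + 0.0000 + 0.0000
  = 0.4875 bits
H(S) + H(T|S) = 1.0613 + 0.4875 = 1.5488 bits

Decomposition 2: H(T) + H(S|T)
H(T) = -[(7/8)·log₂(7/8) + (1/8)·log₂(1/8)]
  = 0.1686 + 0.3750
  = 0.5436 bits
H(S|T) = -Σ P(S,T)·log₂ P(S|T), where P(S|T) = P(S,T) / P(T)
  (cells with P(S,T) = 0 contribute 0)
  (S=0,T=0): P(S|T) = (5/8)/(7/8) = 5/7;  -(5/8)·log₂(5/7) = 0.3034
  (S=0,T=1): P(S|T) = (1/8)/(1/8) = 1;  -(1/8)·log₂(1) = 0.0000
  (S=1,T=0): P(S|T) = (1/8)/(7/8) = 1/7;  -(1/8)·log₂(1/7) = 0.3509
  (S=2,T=0): P(S|T) = (1/8)/(7/8) = 1/7;  -(1/8)·log₂(1/7) = 0.3509
H(S|T) = 0.3034 + 0.0000 + 0.3509 + 0.3509
  = 1.0052 bits
H(T) + H(S|T) = 0.5436 + 1.0052 = 1.5488 bits

Direct computation of the joint entropy:
H(S,T) = -[(5/8)·log₂(5/8) + (1/8)·log₂(1/8) + (1/8)·log₂(1/8) + (1/8)·log₂(1/8)]
  = 0.4238 + 0.3750 + 0.3750 + 0.3750
  = 1.5488 bits

All three agree: H(S,T) = 1.5488 bits ✓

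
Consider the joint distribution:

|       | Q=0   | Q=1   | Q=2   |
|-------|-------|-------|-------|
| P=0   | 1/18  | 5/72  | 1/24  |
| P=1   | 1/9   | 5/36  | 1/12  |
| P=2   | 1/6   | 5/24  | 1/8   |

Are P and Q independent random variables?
Marginal P(P) (row sums):
  P(P=0) = 1/18 + 5/72 + 1/24 = 1/6
  P(P=1) = 1/9 + 5/36 + 1/12 = 1/3
  P(P=2) = 1/6 + 5/24 + 1/8 = 1/2
Marginal P(Q) (column sums):
  P(Q=0) = 1/18 + 1/9 + 1/6 = 1/3
  P(Q=1) = 5/72 + 5/36 + 5/24 = 5/12
  P(Q=2) = 1/24 + 1/12 + 1/8 = 1/4

P and Q are independent iff P(P=i,Q=j) = P(P=i)·P(Q=j) for every cell.
  P(P=0)·P(Q=0) = 1/6 × 1/3 = 1/18 = P(P=0,Q=0) ✓
  P(P=0)·P(Q=1) = 1/6 × 5/12 = 5/72 = P(P=0,Q=1) ✓
  P(P=0)·P(Q=2) = 1/6 × 1/4 = 1/24 = P(P=0,Q=2) ✓
  P(P=1)·P(Q=0) = 1/3 × 1/3 = 1/9 = P(P=1,Q=0) ✓
  P(P=1)·P(Q=1) = 1/3 × 5/12 = 5/36 = P(P=1,Q=1) ✓
  P(P=1)·P(Q=2) = 1/3 × 1/4 = 1/12 = P(P=1,Q=2) ✓
  P(P=2)·P(Q=0) = 1/2 × 1/3 = 1/6 = P(P=2,Q=0) ✓
  P(P=2)·P(Q=1) = 1/2 × 5/12 = 5/24 = P(P=2,Q=1) ✓
  P(P=2)·P(Q=2) = 1/2 × 1/4 = 1/8 = P(P=2,Q=2) ✓

Yes, P and Q are independent: every cell factors, so I(P;Q) = 0 bits.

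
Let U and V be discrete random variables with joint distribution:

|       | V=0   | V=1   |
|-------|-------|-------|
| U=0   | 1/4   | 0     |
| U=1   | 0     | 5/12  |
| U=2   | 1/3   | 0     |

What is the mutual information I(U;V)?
Marginal P(U) (row sums):
  P(U=0) = 1/4 + 0 = 1/4
  P(U=1) = 0 + 5/12 = 5/12
  P(U=2) = 1/3 + 0 = 1/3
Marginal P(V) (column sums):
  P(V=0) = 1/4 + 0 + 1/3 = 7/12
  P(V=1) = 0 + 5/12 + 0 = 5/12

H(U) = -[(1/4)·log₂(1/4) + (5/12)·log₂(5/12) + (1/3)·log₂(1/3)]
  = 0.5000 + 0.5263 + 0.5283
  = 1.5546 bits
H(V) = -[(7/12)·log₂(7/12) + (5/12)·log₂(5/12)]
  = 0.4536 + 0.5263
  = 0.9799 bits
H(U,V) = -[(1/4)·log₂(1/4) + (5/12)·log₂(5/12) + (1/3)·log₂(1/3)]
  = 0.5000 + 0.5263 + 0.5283
  = 1.5546 bits

I(U;V) = H(U) + H(V) - H(U,V)
  = 1.5546 + 0.9799 - 1.5546
  = 0.9799 bits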